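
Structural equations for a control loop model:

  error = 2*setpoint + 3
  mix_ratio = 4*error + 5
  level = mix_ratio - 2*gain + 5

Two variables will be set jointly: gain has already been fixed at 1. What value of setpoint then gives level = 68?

setpoint = 6

With gain held at 1:
Substituting into the mix_ratio equation gives mix_ratio = 8*setpoint + 17.
So level = 8*setpoint + 20.
Solve 8*setpoint + 20 = 68: setpoint = (68 - 20) / 8 = 6.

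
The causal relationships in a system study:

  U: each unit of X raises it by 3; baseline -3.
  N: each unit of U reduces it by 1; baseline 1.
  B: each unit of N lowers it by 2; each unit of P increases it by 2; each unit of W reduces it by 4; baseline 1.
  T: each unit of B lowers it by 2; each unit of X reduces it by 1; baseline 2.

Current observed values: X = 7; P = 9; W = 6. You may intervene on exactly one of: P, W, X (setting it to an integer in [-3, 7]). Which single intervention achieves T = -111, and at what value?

Intervening on P: T = -4*P - 27. Reaching -111 requires P = 21, outside [-3, 7].
Intervening on W: with other inputs at their observed values, T = 8*W - 111. Solving for -111 gives W = 0, within [-3, 7].
Intervening on X: T = -13*X + 28. Reaching -111 requires X = 139/13, not an integer.

set W = 0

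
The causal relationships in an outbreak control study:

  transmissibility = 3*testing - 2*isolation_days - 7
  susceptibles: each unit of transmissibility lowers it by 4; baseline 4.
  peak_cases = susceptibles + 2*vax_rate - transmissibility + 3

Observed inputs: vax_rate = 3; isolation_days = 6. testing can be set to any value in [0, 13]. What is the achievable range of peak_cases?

-87 to 108

Substituting into the transmissibility equation gives transmissibility = 3*testing - 19.
So susceptibles = -12*testing + 80.
peak_cases becomes -15*testing + 108.
Linear in testing, so extremes are at the endpoints: testing = 0 gives peak_cases = 108; testing = 13 gives peak_cases = -87.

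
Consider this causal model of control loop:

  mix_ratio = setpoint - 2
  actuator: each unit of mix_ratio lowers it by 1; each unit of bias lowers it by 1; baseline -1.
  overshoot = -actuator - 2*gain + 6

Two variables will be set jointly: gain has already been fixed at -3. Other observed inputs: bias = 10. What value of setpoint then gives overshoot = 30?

With gain held at -3:
Substituting into the actuator equation gives actuator = -setpoint - 9.
Substituting into the overshoot equation gives overshoot = setpoint + 21.
Solve setpoint + 21 = 30: setpoint = (30 - 21) / 1 = 9.

setpoint = 9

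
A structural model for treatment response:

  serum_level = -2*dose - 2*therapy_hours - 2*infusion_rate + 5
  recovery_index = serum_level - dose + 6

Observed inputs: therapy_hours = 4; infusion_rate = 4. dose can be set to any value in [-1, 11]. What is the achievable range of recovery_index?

-38 to -2

Substituting into the serum_level equation gives serum_level = -2*dose - 11.
recovery_index becomes -3*dose - 5.
Linear in dose, so extremes are at the endpoints: dose = -1 gives recovery_index = -2; dose = 11 gives recovery_index = -38.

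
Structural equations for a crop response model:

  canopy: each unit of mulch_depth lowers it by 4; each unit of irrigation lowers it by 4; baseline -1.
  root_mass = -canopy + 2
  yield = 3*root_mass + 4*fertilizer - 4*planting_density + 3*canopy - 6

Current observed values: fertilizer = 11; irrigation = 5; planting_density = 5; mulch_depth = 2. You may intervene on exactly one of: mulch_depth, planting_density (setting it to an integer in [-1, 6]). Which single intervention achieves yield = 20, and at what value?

Intervening on mulch_depth: the paths from mulch_depth to yield cancel (net effect zero), leaving yield = 24; 20 is unreachable this way.
Intervening on planting_density: with other inputs at their observed values, yield = -4*planting_density + 44. Solving for 20 gives planting_density = 6, within [-1, 6].

set planting_density = 6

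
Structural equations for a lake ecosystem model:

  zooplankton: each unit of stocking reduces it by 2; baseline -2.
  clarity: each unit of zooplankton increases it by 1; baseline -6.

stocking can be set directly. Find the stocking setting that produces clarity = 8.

stocking = -8

Substituting into the clarity equation gives clarity = -2*stocking - 8.
Solve -2*stocking - 8 = 8: stocking = (8 + 8) / -2 = -8.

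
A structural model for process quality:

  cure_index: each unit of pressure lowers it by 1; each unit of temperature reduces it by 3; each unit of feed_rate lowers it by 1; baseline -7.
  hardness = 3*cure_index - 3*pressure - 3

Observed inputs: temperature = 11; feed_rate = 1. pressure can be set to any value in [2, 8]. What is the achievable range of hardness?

-174 to -138

Substituting into the cure_index equation gives cure_index = -pressure - 41.
Substituting into the hardness equation gives hardness = -6*pressure - 126.
Linear in pressure, so extremes are at the endpoints: pressure = 2 gives hardness = -138; pressure = 8 gives hardness = -174.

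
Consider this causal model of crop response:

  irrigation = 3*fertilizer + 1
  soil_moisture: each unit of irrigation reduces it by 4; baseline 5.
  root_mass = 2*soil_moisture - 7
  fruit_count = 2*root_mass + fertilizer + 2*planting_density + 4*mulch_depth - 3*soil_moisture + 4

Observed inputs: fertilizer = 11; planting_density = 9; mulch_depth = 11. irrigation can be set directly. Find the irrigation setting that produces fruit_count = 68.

irrigation = 0

Intervening on irrigation fixes its value directly, overriding its dependence on fertilizer.
Substituting into the root_mass equation gives root_mass = -8*irrigation + 3.
Substituting into the fruit_count equation gives fruit_count = -4*irrigation + 68.
Solve -4*irrigation + 68 = 68: irrigation = (68 - 68) / -4 = 0.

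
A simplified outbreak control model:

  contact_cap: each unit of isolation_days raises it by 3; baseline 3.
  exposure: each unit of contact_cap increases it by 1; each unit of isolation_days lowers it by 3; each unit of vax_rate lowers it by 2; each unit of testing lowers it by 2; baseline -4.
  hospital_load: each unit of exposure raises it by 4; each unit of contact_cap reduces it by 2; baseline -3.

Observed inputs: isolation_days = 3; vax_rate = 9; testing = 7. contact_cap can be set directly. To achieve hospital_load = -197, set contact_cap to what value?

contact_cap = -7

Intervening on contact_cap fixes its value directly, overriding its dependence on isolation_days.
Substituting into the exposure equation gives exposure = contact_cap - 45.
Substituting into the hospital_load equation gives hospital_load = 2*contact_cap - 183.
Solve 2*contact_cap - 183 = -197: contact_cap = (-197 + 183) / 2 = -7.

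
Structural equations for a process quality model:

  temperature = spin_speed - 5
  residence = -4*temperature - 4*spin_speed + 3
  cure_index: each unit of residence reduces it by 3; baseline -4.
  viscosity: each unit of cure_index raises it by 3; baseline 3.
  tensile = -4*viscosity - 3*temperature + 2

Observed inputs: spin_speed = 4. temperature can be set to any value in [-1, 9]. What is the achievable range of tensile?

-1753 to -283

Intervening on temperature fixes its value directly, overriding its dependence on spin_speed.
Substituting into the residence equation gives residence = -4*temperature - 13.
So cure_index = 12*temperature + 35.
Substituting into the viscosity equation gives viscosity = 36*temperature + 108.
Substituting into the tensile equation gives tensile = -147*temperature - 430.
Linear in temperature, so extremes are at the endpoints: temperature = -1 gives tensile = -283; temperature = 9 gives tensile = -1753.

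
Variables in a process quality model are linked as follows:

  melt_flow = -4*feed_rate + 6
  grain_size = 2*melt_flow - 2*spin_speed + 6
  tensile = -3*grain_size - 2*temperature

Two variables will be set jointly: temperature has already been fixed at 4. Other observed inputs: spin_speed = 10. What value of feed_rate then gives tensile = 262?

feed_rate = 11

With temperature held at 4:
Substituting into the grain_size equation gives grain_size = -8*feed_rate - 2.
Substituting into the tensile equation gives tensile = 24*feed_rate - 2.
Solve 24*feed_rate - 2 = 262: feed_rate = (262 + 2) / 24 = 11.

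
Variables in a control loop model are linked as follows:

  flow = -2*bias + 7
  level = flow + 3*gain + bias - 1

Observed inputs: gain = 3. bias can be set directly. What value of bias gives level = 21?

bias = -6

Substituting into the level equation gives level = -bias + 15.
Solve -bias + 15 = 21: bias = (21 - 15) / -1 = -6.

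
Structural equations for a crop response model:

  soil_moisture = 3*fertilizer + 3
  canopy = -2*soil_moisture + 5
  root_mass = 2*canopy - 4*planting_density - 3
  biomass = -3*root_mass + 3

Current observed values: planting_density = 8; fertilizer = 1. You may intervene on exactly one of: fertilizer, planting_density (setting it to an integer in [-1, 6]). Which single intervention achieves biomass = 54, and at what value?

set planting_density = 0

Intervening on fertilizer: biomass = 36*fertilizer + 114. Reaching 54 requires fertilizer = -5/3, not an integer.
Intervening on planting_density: with other inputs at their observed values, biomass = 12*planting_density + 54. Solving for 54 gives planting_density = 0, within [-1, 6].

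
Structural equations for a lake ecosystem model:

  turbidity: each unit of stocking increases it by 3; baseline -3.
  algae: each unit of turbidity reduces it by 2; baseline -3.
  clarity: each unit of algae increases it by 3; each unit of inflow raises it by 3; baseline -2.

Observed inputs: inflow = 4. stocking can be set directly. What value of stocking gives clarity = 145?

stocking = -7

Substituting into the algae equation gives algae = -6*stocking + 3.
This gives clarity = -18*stocking + 19.
Solve -18*stocking + 19 = 145: stocking = (145 - 19) / -18 = -7.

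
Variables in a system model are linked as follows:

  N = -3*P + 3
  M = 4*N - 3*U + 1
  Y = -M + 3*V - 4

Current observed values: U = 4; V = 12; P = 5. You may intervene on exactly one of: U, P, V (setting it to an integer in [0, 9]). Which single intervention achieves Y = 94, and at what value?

Intervening on U: with other inputs at their observed values, Y = 3*U + 79. Solving for 94 gives U = 5, within [0, 9].
Intervening on P: Y = 12*P + 31. Reaching 94 requires P = 21/4, not an integer.
Intervening on V: Y = 3*V + 55. Reaching 94 requires V = 13, outside [0, 9].

set U = 5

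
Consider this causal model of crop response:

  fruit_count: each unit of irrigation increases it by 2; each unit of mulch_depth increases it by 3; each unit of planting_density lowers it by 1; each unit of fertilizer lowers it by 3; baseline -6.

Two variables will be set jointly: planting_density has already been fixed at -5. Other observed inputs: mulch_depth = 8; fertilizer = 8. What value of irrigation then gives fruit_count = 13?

With planting_density held at -5:
Substituting into the fruit_count equation gives fruit_count = 2*irrigation - 1.
Solve 2*irrigation - 1 = 13: irrigation = (13 + 1) / 2 = 7.

irrigation = 7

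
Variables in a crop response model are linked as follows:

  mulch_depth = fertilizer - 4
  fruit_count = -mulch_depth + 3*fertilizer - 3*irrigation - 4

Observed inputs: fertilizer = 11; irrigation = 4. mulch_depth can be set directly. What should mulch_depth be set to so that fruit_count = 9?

Intervening on mulch_depth fixes its value directly, overriding its dependence on fertilizer.
Substituting into the fruit_count equation gives fruit_count = -mulch_depth + 17.
Solve -mulch_depth + 17 = 9: mulch_depth = (9 - 17) / -1 = 8.

mulch_depth = 8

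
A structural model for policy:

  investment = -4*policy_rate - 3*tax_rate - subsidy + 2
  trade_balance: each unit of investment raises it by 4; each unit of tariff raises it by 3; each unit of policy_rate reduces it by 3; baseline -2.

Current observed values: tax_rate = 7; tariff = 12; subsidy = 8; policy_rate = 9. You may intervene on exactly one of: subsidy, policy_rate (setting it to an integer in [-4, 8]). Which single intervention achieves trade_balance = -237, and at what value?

set subsidy = 6

Intervening on subsidy: with other inputs at their observed values, trade_balance = -4*subsidy - 213. Solving for -237 gives subsidy = 6, within [-4, 8].
Intervening on policy_rate: trade_balance = -19*policy_rate - 74. Reaching -237 requires policy_rate = 163/19, not an integer.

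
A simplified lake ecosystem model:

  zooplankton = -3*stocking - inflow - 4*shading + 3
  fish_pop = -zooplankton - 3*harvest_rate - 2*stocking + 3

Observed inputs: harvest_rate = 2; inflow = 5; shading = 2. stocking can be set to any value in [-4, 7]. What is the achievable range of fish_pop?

3 to 14

Substituting into the zooplankton equation gives zooplankton = -3*stocking - 10.
So fish_pop = stocking + 7.
Linear in stocking, so extremes are at the endpoints: stocking = -4 gives fish_pop = 3; stocking = 7 gives fish_pop = 14.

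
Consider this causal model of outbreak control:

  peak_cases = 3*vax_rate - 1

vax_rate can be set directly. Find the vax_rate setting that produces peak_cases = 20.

Solve 3*vax_rate - 1 = 20: vax_rate = (20 + 1) / 3 = 7.

vax_rate = 7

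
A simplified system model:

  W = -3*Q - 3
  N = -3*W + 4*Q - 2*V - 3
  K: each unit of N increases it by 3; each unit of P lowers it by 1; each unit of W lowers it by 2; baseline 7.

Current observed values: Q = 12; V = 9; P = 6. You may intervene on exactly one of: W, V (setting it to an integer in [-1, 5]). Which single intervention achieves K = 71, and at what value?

Intervening on W: with other inputs at their observed values, K = -11*W + 82. Solving for 71 gives W = 1, within [-1, 5].
Intervening on V: K = -6*V + 565. Reaching 71 requires V = 247/3, not an integer.

set W = 1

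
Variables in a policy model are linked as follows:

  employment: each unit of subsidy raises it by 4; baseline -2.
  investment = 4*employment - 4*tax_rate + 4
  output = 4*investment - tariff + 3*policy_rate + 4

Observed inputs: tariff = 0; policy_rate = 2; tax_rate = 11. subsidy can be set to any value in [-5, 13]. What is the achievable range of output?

-502 to 650

Substituting into the investment equation gives investment = 16*subsidy - 48.
Substituting into the output equation gives output = 64*subsidy - 182.
Linear in subsidy, so extremes are at the endpoints: subsidy = -5 gives output = -502; subsidy = 13 gives output = 650.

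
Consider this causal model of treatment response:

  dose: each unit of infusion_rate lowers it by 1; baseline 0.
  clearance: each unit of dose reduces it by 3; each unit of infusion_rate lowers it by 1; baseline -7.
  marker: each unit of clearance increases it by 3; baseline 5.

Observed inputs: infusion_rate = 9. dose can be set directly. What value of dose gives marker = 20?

dose = -7

Intervening on dose fixes its value directly, overriding its dependence on infusion_rate.
Substituting into the clearance equation gives clearance = -3*dose - 16.
This gives marker = -9*dose - 43.
Solve -9*dose - 43 = 20: dose = (20 + 43) / -9 = -7.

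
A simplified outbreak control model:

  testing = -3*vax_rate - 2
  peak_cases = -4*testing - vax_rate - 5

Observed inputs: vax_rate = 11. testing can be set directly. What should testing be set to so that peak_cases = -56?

Intervening on testing fixes its value directly, overriding its dependence on vax_rate.
Substituting into the peak_cases equation gives peak_cases = -4*testing - 16.
Solve -4*testing - 16 = -56: testing = (-56 + 16) / -4 = 10.

testing = 10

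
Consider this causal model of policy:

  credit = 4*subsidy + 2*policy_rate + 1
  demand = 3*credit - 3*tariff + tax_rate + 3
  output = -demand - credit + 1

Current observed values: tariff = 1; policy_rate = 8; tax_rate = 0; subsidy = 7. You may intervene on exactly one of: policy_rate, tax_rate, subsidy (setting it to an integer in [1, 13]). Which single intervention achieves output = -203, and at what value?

set policy_rate = 11

Intervening on policy_rate: with other inputs at their observed values, output = -8*policy_rate - 115. Solving for -203 gives policy_rate = 11, within [1, 13].
Intervening on tax_rate: output = -tax_rate - 179. Reaching -203 requires tax_rate = 24, outside [1, 13].
Intervening on subsidy: output = -16*subsidy - 67. Reaching -203 requires subsidy = 17/2, not an integer.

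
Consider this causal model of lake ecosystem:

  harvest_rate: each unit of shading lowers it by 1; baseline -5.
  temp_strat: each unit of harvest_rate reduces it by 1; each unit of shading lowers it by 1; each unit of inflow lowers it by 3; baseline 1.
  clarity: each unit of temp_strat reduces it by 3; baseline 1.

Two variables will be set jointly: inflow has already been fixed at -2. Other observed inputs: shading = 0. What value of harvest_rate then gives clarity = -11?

With inflow held at -2:
Intervening on harvest_rate fixes its value directly, overriding its dependence on shading.
Substituting into the temp_strat equation gives temp_strat = -harvest_rate + 7.
This gives clarity = 3*harvest_rate - 20.
Solve 3*harvest_rate - 20 = -11: harvest_rate = (-11 + 20) / 3 = 3.

harvest_rate = 3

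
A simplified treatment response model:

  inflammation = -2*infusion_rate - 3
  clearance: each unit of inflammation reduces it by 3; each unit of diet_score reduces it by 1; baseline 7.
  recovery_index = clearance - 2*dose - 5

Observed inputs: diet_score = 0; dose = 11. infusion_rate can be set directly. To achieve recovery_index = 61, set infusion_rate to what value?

Substituting into the clearance equation gives clearance = 6*infusion_rate + 16.
Substituting into the recovery_index equation gives recovery_index = 6*infusion_rate - 11.
Solve 6*infusion_rate - 11 = 61: infusion_rate = (61 + 11) / 6 = 12.

infusion_rate = 12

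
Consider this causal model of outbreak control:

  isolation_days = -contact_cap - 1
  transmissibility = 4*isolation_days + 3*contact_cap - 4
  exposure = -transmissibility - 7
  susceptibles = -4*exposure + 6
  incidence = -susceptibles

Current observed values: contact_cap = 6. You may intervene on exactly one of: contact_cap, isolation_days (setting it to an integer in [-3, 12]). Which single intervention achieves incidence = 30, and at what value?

Intervening on contact_cap: with other inputs at their observed values, incidence = 4*contact_cap - 2. Solving for 30 gives contact_cap = 8, within [-3, 12].
Intervening on isolation_days: incidence = -16*isolation_days - 90. Reaching 30 requires isolation_days = -15/2, not an integer.

set contact_cap = 8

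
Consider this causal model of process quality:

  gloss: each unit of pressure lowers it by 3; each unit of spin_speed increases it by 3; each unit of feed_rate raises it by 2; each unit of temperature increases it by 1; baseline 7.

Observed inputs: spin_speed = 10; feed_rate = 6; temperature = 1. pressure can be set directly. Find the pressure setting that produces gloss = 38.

Substituting into the gloss equation gives gloss = -3*pressure + 50.
Solve -3*pressure + 50 = 38: pressure = (38 - 50) / -3 = 4.

pressure = 4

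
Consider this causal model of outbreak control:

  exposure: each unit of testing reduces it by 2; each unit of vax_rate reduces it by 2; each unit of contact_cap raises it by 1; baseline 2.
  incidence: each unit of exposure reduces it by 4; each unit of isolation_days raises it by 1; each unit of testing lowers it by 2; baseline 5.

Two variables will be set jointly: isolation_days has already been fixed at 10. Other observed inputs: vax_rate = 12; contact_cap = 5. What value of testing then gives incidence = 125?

testing = 7

With isolation_days held at 10:
Substituting into the exposure equation gives exposure = -2*testing - 17.
So incidence = 6*testing + 83.
Solve 6*testing + 83 = 125: testing = (125 - 83) / 6 = 7.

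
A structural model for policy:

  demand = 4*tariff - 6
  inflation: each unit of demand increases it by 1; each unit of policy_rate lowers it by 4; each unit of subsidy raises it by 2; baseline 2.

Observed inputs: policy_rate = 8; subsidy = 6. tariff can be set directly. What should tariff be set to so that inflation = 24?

Substituting into the inflation equation gives inflation = 4*tariff - 24.
Solve 4*tariff - 24 = 24: tariff = (24 + 24) / 4 = 12.

tariff = 12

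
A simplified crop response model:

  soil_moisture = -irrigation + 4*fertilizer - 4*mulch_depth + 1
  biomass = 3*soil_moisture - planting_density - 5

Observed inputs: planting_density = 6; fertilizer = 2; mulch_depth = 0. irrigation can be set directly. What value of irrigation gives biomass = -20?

irrigation = 12

Substituting into the soil_moisture equation gives soil_moisture = -irrigation + 9.
This gives biomass = -3*irrigation + 16.
Solve -3*irrigation + 16 = -20: irrigation = (-20 - 16) / -3 = 12.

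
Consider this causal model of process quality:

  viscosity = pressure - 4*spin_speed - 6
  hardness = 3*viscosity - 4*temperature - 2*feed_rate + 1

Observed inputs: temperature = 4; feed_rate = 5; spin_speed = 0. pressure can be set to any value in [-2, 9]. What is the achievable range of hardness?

-49 to -16

Substituting into the viscosity equation gives viscosity = pressure - 6.
So hardness = 3*pressure - 43.
Linear in pressure, so extremes are at the endpoints: pressure = -2 gives hardness = -49; pressure = 9 gives hardness = -16.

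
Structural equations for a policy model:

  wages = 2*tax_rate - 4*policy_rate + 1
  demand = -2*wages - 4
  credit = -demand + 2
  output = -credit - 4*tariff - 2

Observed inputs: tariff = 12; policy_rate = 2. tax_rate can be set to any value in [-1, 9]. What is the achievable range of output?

-78 to -38

Substituting into the wages equation gives wages = 2*tax_rate - 7.
Substituting into the demand equation gives demand = -4*tax_rate + 10.
Substituting into the credit equation gives credit = 4*tax_rate - 8.
Substituting into the output equation gives output = -4*tax_rate - 42.
Linear in tax_rate, so extremes are at the endpoints: tax_rate = -1 gives output = -38; tax_rate = 9 gives output = -78.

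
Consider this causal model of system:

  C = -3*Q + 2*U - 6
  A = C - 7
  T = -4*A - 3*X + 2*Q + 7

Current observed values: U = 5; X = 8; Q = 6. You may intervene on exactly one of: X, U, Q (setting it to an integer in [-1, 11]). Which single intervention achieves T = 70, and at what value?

set X = 11

Intervening on X: with other inputs at their observed values, T = -3*X + 103. Solving for 70 gives X = 11, within [-1, 11].
Intervening on U: T = -8*U + 119. Reaching 70 requires U = 49/8, not an integer.
Intervening on Q: T = 14*Q - 5. Reaching 70 requires Q = 75/14, not an integer.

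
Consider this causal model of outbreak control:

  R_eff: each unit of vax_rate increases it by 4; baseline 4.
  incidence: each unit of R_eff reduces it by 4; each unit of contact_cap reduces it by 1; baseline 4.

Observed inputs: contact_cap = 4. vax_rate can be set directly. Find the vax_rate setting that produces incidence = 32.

Substituting into the incidence equation gives incidence = -16*vax_rate - 16.
Solve -16*vax_rate - 16 = 32: vax_rate = (32 + 16) / -16 = -3.

vax_rate = -3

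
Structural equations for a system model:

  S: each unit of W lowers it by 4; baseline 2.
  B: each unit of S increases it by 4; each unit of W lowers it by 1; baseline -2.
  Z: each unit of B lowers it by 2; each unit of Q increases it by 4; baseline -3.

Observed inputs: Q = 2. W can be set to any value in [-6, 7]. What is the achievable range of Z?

Substituting into the B equation gives B = -17*W + 6.
Z becomes 34*W - 7.
Linear in W, so extremes are at the endpoints: W = -6 gives Z = -211; W = 7 gives Z = 231.

-211 to 231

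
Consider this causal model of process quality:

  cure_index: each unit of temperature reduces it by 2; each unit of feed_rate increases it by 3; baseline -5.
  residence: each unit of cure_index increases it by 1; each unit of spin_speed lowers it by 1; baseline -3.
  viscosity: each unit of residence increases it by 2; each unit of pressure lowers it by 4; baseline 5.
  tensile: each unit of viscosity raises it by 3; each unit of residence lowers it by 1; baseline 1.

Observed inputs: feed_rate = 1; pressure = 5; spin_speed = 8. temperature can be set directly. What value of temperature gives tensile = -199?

temperature = 9

Substituting into the cure_index equation gives cure_index = -2*temperature - 2.
Substituting into the residence equation gives residence = -2*temperature - 13.
Substituting into the viscosity equation gives viscosity = -4*temperature - 41.
Substituting into the tensile equation gives tensile = -10*temperature - 109.
Solve -10*temperature - 109 = -199: temperature = (-199 + 109) / -10 = 9.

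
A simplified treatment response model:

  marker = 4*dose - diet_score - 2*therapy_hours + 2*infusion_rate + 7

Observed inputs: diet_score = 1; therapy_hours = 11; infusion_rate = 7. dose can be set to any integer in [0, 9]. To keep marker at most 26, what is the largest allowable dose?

Substituting into the marker equation gives marker = 4*dose - 2.
Require 4*dose - 2 ≤ 26, so dose ≤ 7.
The largest integer in [0, 9] satisfying this is 7.

dose = 7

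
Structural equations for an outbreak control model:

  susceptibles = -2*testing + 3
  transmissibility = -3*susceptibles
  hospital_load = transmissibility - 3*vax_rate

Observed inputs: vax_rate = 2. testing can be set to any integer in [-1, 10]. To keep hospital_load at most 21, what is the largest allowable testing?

testing = 6

Substituting into the transmissibility equation gives transmissibility = 6*testing - 9.
So hospital_load = 6*testing - 15.
Require 6*testing - 15 ≤ 21, so testing ≤ 6.
The largest integer in [-1, 10] satisfying this is 6.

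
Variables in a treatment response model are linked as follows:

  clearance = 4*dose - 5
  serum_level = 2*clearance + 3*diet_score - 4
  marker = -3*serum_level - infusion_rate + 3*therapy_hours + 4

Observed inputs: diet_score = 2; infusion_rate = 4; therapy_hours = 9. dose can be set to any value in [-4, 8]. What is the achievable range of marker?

Substituting into the serum_level equation gives serum_level = 8*dose - 8.
marker becomes -24*dose + 51.
Linear in dose, so extremes are at the endpoints: dose = -4 gives marker = 147; dose = 8 gives marker = -141.

-141 to 147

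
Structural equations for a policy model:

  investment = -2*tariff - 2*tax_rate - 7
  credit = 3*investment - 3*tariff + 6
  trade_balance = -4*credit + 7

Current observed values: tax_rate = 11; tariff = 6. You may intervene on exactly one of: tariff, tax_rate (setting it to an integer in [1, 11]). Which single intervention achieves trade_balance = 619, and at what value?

Intervening on tariff: with other inputs at their observed values, trade_balance = 36*tariff + 331. Solving for 619 gives tariff = 8, within [1, 11].
Intervening on tax_rate: trade_balance = 24*tax_rate + 283. Reaching 619 requires tax_rate = 14, outside [1, 11].

set tariff = 8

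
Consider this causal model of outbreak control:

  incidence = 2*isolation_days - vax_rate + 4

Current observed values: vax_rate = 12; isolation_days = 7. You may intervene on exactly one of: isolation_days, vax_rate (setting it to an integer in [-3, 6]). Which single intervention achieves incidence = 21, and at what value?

Intervening on isolation_days: incidence = 2*isolation_days - 8. Reaching 21 requires isolation_days = 29/2, not an integer.
Intervening on vax_rate: with other inputs at their observed values, incidence = -vax_rate + 18. Solving for 21 gives vax_rate = -3, within [-3, 6].

set vax_rate = -3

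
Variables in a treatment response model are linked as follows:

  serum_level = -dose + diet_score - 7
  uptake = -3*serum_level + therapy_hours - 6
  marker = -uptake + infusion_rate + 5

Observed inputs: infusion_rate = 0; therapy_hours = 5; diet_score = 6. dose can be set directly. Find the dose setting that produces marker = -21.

Substituting into the serum_level equation gives serum_level = -dose - 1.
So uptake = 3*dose + 2.
This gives marker = -3*dose + 3.
Solve -3*dose + 3 = -21: dose = (-21 - 3) / -3 = 8.

dose = 8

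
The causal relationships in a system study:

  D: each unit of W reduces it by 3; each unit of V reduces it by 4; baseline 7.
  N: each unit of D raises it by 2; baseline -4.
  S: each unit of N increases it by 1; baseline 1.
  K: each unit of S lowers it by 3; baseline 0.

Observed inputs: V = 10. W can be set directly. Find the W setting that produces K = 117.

W = -5

Substituting into the D equation gives D = -3*W - 33.
Substituting into the N equation gives N = -6*W - 70.
S becomes -6*W - 69.
So K = 18*W + 207.
Solve 18*W + 207 = 117: W = (117 - 207) / 18 = -5.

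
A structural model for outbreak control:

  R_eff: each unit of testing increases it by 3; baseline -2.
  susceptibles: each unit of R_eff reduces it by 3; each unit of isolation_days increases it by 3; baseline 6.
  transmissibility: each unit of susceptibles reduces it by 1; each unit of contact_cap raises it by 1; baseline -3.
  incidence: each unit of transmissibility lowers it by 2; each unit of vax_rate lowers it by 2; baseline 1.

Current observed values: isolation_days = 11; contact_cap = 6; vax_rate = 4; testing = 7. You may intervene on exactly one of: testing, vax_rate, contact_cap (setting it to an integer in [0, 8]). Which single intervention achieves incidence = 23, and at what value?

set testing = 3

Intervening on testing: with other inputs at their observed values, incidence = -18*testing + 77. Solving for 23 gives testing = 3, within [0, 8].
Intervening on vax_rate: incidence = -2*vax_rate - 41. Reaching 23 requires vax_rate = -32, outside [0, 8].
Intervening on contact_cap: incidence = -2*contact_cap - 37. Reaching 23 requires contact_cap = -30, outside [0, 8].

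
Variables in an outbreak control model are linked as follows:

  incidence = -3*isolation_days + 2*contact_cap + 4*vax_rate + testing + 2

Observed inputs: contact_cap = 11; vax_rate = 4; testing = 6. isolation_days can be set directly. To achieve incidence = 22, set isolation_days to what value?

isolation_days = 8

Substituting into the incidence equation gives incidence = -3*isolation_days + 46.
Solve -3*isolation_days + 46 = 22: isolation_days = (22 - 46) / -3 = 8.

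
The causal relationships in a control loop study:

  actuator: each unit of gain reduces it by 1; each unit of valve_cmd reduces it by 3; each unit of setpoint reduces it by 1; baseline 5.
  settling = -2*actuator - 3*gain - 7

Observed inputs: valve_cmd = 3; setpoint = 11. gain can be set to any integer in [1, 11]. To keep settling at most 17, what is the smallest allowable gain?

Substituting into the actuator equation gives actuator = -gain - 15.
So settling = -gain + 23.
Require -gain + 23 ≤ 17, so gain ≥ 6.
The smallest integer in [1, 11] satisfying this is 6.

gain = 6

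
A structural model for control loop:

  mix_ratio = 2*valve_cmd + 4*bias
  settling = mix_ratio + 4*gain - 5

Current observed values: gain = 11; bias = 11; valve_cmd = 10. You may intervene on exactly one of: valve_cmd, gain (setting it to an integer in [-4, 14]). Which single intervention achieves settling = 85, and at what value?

Intervening on valve_cmd: with other inputs at their observed values, settling = 2*valve_cmd + 83. Solving for 85 gives valve_cmd = 1, within [-4, 14].
Intervening on gain: settling = 4*gain + 59. Reaching 85 requires gain = 13/2, not an integer.

set valve_cmd = 1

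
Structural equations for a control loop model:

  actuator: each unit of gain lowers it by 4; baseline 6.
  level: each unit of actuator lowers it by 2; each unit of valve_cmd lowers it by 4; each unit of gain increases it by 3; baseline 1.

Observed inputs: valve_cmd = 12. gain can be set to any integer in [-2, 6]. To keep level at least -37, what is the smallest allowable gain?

Substituting into the level equation gives level = 11*gain - 59.
Require 11*gain - 59 ≥ -37, so gain ≥ 2.
The smallest integer in [-2, 6] satisfying this is 2.

gain = 2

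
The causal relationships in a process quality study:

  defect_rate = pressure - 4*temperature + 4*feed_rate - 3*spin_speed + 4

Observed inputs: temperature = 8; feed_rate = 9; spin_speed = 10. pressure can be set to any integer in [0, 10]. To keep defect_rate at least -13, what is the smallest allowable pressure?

pressure = 9

Substituting into the defect_rate equation gives defect_rate = pressure - 22.
Require pressure - 22 ≥ -13, so pressure ≥ 9.
The smallest integer in [0, 10] satisfying this is 9.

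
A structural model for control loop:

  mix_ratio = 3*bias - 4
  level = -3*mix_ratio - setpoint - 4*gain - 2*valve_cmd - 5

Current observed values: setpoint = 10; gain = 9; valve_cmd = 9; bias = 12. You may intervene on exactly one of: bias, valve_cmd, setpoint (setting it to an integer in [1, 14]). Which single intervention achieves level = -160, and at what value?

set setpoint = 5

Intervening on bias: level = -9*bias - 57. Reaching -160 requires bias = 103/9, not an integer.
Intervening on valve_cmd: level = -2*valve_cmd - 147. Reaching -160 requires valve_cmd = 13/2, not an integer.
Intervening on setpoint: with other inputs at their observed values, level = -setpoint - 155. Solving for -160 gives setpoint = 5, within [1, 14].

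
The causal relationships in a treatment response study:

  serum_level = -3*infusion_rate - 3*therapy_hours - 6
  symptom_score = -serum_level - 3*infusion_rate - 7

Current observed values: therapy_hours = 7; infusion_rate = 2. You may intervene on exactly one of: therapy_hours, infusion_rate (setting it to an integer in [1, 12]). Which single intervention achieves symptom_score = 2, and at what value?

set therapy_hours = 1

Intervening on therapy_hours: with other inputs at their observed values, symptom_score = 3*therapy_hours - 1. Solving for 2 gives therapy_hours = 1, within [1, 12].
Intervening on infusion_rate: the paths from infusion_rate to symptom_score cancel (net effect zero), leaving symptom_score = 20; 2 is unreachable this way.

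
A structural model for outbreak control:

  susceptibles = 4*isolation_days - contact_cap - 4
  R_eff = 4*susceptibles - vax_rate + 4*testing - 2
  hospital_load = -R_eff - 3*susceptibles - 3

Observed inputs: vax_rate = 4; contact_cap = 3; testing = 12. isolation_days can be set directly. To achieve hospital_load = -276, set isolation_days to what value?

isolation_days = 10

Substituting into the susceptibles equation gives susceptibles = 4*isolation_days - 7.
Substituting into the R_eff equation gives R_eff = 16*isolation_days + 14.
Substituting into the hospital_load equation gives hospital_load = -28*isolation_days + 4.
Solve -28*isolation_days + 4 = -276: isolation_days = (-276 - 4) / -28 = 10.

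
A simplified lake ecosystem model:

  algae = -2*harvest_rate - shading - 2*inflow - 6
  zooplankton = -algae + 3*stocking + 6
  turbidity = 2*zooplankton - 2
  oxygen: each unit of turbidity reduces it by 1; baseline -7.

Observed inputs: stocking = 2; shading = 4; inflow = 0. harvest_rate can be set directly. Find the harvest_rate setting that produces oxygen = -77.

harvest_rate = 7

Substituting into the algae equation gives algae = -2*harvest_rate - 10.
So zooplankton = 2*harvest_rate + 22.
turbidity becomes 4*harvest_rate + 42.
Substituting into the oxygen equation gives oxygen = -4*harvest_rate - 49.
Solve -4*harvest_rate - 49 = -77: harvest_rate = (-77 + 49) / -4 = 7.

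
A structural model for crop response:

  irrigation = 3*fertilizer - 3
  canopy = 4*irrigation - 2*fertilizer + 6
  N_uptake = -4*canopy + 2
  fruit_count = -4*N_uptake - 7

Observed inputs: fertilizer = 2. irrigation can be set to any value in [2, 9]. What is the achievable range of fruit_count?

145 to 593

Intervening on irrigation fixes its value directly, overriding its dependence on fertilizer.
Substituting into the canopy equation gives canopy = 4*irrigation + 2.
Substituting into the N_uptake equation gives N_uptake = -16*irrigation - 6.
This gives fruit_count = 64*irrigation + 17.
Linear in irrigation, so extremes are at the endpoints: irrigation = 2 gives fruit_count = 145; irrigation = 9 gives fruit_count = 593.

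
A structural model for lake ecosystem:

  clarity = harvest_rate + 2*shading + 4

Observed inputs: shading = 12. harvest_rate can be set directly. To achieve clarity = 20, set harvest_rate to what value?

harvest_rate = -8

Substituting into the clarity equation gives clarity = harvest_rate + 28.
Solve harvest_rate + 28 = 20: harvest_rate = (20 - 28) / 1 = -8.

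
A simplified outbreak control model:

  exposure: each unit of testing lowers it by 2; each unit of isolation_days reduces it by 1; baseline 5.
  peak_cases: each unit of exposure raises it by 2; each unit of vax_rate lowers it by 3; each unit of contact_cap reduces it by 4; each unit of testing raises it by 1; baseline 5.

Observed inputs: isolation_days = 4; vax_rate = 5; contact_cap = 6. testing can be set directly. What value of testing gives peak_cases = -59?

Substituting into the exposure equation gives exposure = -2*testing + 1.
Substituting into the peak_cases equation gives peak_cases = -3*testing - 32.
Solve -3*testing - 32 = -59: testing = (-59 + 32) / -3 = 9.

testing = 9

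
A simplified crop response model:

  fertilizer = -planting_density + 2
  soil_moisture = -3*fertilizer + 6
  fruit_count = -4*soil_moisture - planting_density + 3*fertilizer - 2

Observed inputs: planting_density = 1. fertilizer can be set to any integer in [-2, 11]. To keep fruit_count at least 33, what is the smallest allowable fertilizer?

fertilizer = 4

Intervening on fertilizer fixes its value directly, overriding its dependence on planting_density.
Substituting into the fruit_count equation gives fruit_count = 15*fertilizer - 27.
Require 15*fertilizer - 27 ≥ 33, so fertilizer ≥ 4.
The smallest integer in [-2, 11] satisfying this is 4.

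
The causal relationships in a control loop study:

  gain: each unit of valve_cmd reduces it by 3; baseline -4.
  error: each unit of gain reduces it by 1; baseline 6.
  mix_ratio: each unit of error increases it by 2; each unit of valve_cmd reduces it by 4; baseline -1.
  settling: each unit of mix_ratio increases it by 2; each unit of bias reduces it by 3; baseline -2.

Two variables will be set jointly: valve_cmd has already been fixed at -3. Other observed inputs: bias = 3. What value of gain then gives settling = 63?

With valve_cmd held at -3:
Intervening on gain fixes its value directly, overriding its dependence on valve_cmd.
Substituting into the mix_ratio equation gives mix_ratio = -2*gain + 23.
This gives settling = -4*gain + 35.
Solve -4*gain + 35 = 63: gain = (63 - 35) / -4 = -7.

gain = -7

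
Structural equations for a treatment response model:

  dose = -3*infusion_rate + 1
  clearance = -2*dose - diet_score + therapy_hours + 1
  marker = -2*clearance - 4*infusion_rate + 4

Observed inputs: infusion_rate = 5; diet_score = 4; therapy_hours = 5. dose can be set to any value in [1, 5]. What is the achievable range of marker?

Intervening on dose fixes its value directly, overriding its dependence on infusion_rate.
Substituting into the clearance equation gives clearance = -2*dose + 2.
Substituting into the marker equation gives marker = 4*dose - 20.
Linear in dose, so extremes are at the endpoints: dose = 1 gives marker = -16; dose = 5 gives marker = 0.

-16 to 0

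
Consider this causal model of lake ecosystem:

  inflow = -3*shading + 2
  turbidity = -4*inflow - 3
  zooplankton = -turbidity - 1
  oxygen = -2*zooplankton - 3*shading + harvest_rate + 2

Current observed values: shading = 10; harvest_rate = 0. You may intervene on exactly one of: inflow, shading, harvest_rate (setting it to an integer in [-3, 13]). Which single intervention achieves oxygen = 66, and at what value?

Intervening on inflow: oxygen = -8*inflow - 32. Reaching 66 requires inflow = -49/4, not an integer.
Intervening on shading: with other inputs at their observed values, oxygen = 21*shading - 18. Solving for 66 gives shading = 4, within [-3, 13].
Intervening on harvest_rate: oxygen = harvest_rate + 192. Reaching 66 requires harvest_rate = -126, outside [-3, 13].

set shading = 4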